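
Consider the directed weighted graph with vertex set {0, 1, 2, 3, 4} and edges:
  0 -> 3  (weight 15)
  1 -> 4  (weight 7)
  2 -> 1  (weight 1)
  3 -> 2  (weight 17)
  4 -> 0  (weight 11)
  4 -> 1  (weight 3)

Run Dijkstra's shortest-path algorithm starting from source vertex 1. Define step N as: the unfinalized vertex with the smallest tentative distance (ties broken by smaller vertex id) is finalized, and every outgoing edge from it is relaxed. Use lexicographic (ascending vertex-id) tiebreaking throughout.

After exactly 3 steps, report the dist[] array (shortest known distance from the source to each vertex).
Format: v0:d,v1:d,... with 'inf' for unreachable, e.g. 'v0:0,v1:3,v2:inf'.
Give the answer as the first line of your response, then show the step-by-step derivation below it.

v0:18,v1:0,v2:inf,v3:33,v4:7

step 1: dist = v0:inf,v1:0,v2:inf,v3:inf,v4:7
step 2: dist = v0:18,v1:0,v2:inf,v3:inf,v4:7
step 3: dist = v0:18,v1:0,v2:inf,v3:33,v4:7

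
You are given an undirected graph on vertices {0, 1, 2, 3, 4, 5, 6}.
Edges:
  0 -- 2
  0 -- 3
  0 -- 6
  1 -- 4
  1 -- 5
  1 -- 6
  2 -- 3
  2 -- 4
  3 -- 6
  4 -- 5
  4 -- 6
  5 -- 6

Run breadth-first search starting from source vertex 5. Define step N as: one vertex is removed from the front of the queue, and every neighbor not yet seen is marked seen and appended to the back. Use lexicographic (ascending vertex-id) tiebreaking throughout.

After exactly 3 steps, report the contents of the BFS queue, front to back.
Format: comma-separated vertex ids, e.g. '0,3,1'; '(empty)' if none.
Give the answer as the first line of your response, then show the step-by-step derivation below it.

6,2

step 1: dequeue 5; queue=[1,4,6]; order=5
step 2: dequeue 1; queue=[4,6]; order=5,1
step 3: dequeue 4; queue=[6,2]; order=5,1,4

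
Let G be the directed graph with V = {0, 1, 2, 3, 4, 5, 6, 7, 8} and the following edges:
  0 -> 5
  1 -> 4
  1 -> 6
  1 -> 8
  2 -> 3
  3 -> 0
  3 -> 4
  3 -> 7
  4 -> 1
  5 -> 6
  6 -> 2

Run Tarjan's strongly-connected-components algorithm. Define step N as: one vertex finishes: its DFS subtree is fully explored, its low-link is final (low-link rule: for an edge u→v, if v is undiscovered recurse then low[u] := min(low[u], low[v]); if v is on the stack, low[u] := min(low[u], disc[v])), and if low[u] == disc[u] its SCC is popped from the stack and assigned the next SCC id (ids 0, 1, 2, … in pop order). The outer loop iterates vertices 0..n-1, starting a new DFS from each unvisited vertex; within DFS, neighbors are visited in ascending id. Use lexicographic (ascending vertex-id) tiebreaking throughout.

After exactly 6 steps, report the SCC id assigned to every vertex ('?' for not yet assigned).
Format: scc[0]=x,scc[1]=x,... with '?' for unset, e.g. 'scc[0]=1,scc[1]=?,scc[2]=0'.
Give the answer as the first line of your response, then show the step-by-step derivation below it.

scc[0]=?,scc[1]=?,scc[2]=?,scc[3]=?,scc[4]=?,scc[5]=?,scc[6]=?,scc[7]=1,scc[8]=0

step 1: low=(low[0]=0,low[1]=2,low[2]=3,low[3]=0,low[4]=5,low[5]=1,low[6]=2,low[7]=?,low[8]=7); scc=(scc[0]=?,scc[1]=?,scc[2]=?,scc[3]=?,scc[4]=?,scc[5]=?,scc[6]=?,scc[7]=?,scc[8]=0)
step 2: low=(low[0]=0,low[1]=2,low[2]=3,low[3]=0,low[4]=5,low[5]=1,low[6]=2,low[7]=?,low[8]=7); scc=(scc[0]=?,scc[1]=?,scc[2]=?,scc[3]=?,scc[4]=?,scc[5]=?,scc[6]=?,scc[7]=?,scc[8]=0)
step 3: low=(low[0]=0,low[1]=2,low[2]=3,low[3]=0,low[4]=2,low[5]=1,low[6]=2,low[7]=?,low[8]=7); scc=(scc[0]=?,scc[1]=?,scc[2]=?,scc[3]=?,scc[4]=?,scc[5]=?,scc[6]=?,scc[7]=?,scc[8]=0)
step 4: low=(low[0]=0,low[1]=2,low[2]=3,low[3]=0,low[4]=2,low[5]=1,low[6]=2,low[7]=8,low[8]=7); scc=(scc[0]=?,scc[1]=?,scc[2]=?,scc[3]=?,scc[4]=?,scc[5]=?,scc[6]=?,scc[7]=1,scc[8]=0)
step 5: low=(low[0]=0,low[1]=2,low[2]=3,low[3]=0,low[4]=2,low[5]=1,low[6]=2,low[7]=8,low[8]=7); scc=(scc[0]=?,scc[1]=?,scc[2]=?,scc[3]=?,scc[4]=?,scc[5]=?,scc[6]=?,scc[7]=1,scc[8]=0)
step 6: low=(low[0]=0,low[1]=2,low[2]=0,low[3]=0,low[4]=2,low[5]=1,low[6]=2,low[7]=8,low[8]=7); scc=(scc[0]=?,scc[1]=?,scc[2]=?,scc[3]=?,scc[4]=?,scc[5]=?,scc[6]=?,scc[7]=1,scc[8]=0)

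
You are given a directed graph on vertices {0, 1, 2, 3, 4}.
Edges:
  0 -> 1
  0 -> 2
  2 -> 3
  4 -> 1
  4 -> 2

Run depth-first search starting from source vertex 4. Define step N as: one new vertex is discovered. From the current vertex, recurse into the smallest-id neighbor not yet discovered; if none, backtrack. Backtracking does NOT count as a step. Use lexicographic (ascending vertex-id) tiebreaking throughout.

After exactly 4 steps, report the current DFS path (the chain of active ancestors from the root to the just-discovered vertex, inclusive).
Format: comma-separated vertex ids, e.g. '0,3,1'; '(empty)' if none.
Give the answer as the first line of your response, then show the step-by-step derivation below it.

4,2,3

step 1: discover 4; path=4; order=4
step 2: discover 1; path=4>1; order=4,1
step 3: discover 2; path=4>2; order=4,1,2
step 4: discover 3; path=4>2>3; order=4,1,2,3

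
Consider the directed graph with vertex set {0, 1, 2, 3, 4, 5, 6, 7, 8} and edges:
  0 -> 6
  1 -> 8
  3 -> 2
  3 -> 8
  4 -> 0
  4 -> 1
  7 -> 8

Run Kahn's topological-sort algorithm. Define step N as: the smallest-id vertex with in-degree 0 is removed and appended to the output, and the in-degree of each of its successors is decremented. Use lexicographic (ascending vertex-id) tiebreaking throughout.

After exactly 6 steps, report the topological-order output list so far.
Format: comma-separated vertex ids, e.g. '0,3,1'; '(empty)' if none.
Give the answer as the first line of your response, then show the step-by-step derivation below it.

3,2,4,0,1,5

step 1: output 3; order=[3]; indeg=(1,1,0,0,0,0,1,0,2)
step 2: output 2; order=[3,2]; indeg=(1,1,0,0,0,0,1,0,2)
step 3: output 4; order=[3,2,4]; indeg=(0,0,0,0,0,0,1,0,2)
step 4: output 0; order=[3,2,4,0]; indeg=(0,0,0,0,0,0,0,0,2)
step 5: output 1; order=[3,2,4,0,1]; indeg=(0,0,0,0,0,0,0,0,1)
step 6: output 5; order=[3,2,4,0,1,5]; indeg=(0,0,0,0,0,0,0,0,1)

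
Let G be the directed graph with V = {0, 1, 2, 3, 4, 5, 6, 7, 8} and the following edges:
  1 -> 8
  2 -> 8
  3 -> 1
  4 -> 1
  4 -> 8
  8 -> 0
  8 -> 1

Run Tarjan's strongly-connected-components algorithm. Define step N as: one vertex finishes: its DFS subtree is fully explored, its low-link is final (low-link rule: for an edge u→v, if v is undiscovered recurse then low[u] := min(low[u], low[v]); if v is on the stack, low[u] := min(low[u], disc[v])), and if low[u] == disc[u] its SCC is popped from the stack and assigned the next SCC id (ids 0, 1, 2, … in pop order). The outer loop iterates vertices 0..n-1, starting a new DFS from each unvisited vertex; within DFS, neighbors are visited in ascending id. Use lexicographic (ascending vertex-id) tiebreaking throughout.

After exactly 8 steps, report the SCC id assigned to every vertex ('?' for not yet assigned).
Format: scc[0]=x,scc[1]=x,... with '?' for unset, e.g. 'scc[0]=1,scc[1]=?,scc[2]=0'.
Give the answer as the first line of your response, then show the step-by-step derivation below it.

scc[0]=0,scc[1]=1,scc[2]=2,scc[3]=3,scc[4]=4,scc[5]=5,scc[6]=6,scc[7]=?,scc[8]=1

step 1: low=(low[0]=0,low[1]=?,low[2]=?,low[3]=?,low[4]=?,low[5]=?,low[6]=?,low[7]=?,low[8]=?); scc=(scc[0]=0,scc[1]=?,scc[2]=?,scc[3]=?,scc[4]=?,scc[5]=?,scc[6]=?,scc[7]=?,scc[8]=?)
step 2: low=(low[0]=0,low[1]=1,low[2]=?,low[3]=?,low[4]=?,low[5]=?,low[6]=?,low[7]=?,low[8]=1); scc=(scc[0]=0,scc[1]=?,scc[2]=?,scc[3]=?,scc[4]=?,scc[5]=?,scc[6]=?,scc[7]=?,scc[8]=?)
step 3: low=(low[0]=0,low[1]=1,low[2]=?,low[3]=?,low[4]=?,low[5]=?,low[6]=?,low[7]=?,low[8]=1); scc=(scc[0]=0,scc[1]=1,scc[2]=?,scc[3]=?,scc[4]=?,scc[5]=?,scc[6]=?,scc[7]=?,scc[8]=1)
step 4: low=(low[0]=0,low[1]=1,low[2]=3,low[3]=?,low[4]=?,low[5]=?,low[6]=?,low[7]=?,low[8]=1); scc=(scc[0]=0,scc[1]=1,scc[2]=2,scc[3]=?,scc[4]=?,scc[5]=?,scc[6]=?,scc[7]=?,scc[8]=1)
step 5: low=(low[0]=0,low[1]=1,low[2]=3,low[3]=4,low[4]=?,low[5]=?,low[6]=?,low[7]=?,low[8]=1); scc=(scc[0]=0,scc[1]=1,scc[2]=2,scc[3]=3,scc[4]=?,scc[5]=?,scc[6]=?,scc[7]=?,scc[8]=1)
step 6: low=(low[0]=0,low[1]=1,low[2]=3,low[3]=4,low[4]=5,low[5]=?,low[6]=?,low[7]=?,low[8]=1); scc=(scc[0]=0,scc[1]=1,scc[2]=2,scc[3]=3,scc[4]=4,scc[5]=?,scc[6]=?,scc[7]=?,scc[8]=1)
step 7: low=(low[0]=0,low[1]=1,low[2]=3,low[3]=4,low[4]=5,low[5]=6,low[6]=?,low[7]=?,low[8]=1); scc=(scc[0]=0,scc[1]=1,scc[2]=2,scc[3]=3,scc[4]=4,scc[5]=5,scc[6]=?,scc[7]=?,scc[8]=1)
step 8: low=(low[0]=0,low[1]=1,low[2]=3,low[3]=4,low[4]=5,low[5]=6,low[6]=7,low[7]=?,low[8]=1); scc=(scc[0]=0,scc[1]=1,scc[2]=2,scc[3]=3,scc[4]=4,scc[5]=5,scc[6]=6,scc[7]=?,scc[8]=1)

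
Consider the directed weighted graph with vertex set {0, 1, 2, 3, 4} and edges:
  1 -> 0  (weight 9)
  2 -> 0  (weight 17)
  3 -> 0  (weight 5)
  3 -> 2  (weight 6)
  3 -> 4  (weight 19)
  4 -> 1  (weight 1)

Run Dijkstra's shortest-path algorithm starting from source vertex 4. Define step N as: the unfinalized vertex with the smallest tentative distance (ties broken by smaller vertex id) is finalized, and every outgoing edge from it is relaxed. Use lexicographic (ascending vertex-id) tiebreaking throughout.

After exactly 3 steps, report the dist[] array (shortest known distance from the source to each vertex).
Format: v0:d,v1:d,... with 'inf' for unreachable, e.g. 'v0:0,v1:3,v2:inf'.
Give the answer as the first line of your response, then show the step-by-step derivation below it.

v0:10,v1:1,v2:inf,v3:inf,v4:0

step 1: dist = v0:inf,v1:1,v2:inf,v3:inf,v4:0
step 2: dist = v0:10,v1:1,v2:inf,v3:inf,v4:0
step 3: dist = v0:10,v1:1,v2:inf,v3:inf,v4:0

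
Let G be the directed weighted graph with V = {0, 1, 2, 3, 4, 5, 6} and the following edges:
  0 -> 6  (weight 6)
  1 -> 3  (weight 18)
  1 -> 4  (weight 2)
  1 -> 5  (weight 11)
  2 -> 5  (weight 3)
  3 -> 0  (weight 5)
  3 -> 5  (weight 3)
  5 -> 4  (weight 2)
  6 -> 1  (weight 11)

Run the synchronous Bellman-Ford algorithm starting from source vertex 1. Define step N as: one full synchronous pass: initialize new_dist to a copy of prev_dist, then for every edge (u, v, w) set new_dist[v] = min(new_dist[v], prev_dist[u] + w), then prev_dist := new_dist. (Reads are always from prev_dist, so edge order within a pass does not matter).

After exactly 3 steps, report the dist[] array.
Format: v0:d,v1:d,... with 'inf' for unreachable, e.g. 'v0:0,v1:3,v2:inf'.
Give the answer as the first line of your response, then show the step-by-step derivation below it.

v0:23,v1:0,v2:inf,v3:18,v4:2,v5:11,v6:29

step 1: dist = v0:inf,v1:0,v2:inf,v3:18,v4:2,v5:11,v6:inf
step 2: dist = v0:23,v1:0,v2:inf,v3:18,v4:2,v5:11,v6:inf
step 3: dist = v0:23,v1:0,v2:inf,v3:18,v4:2,v5:11,v6:29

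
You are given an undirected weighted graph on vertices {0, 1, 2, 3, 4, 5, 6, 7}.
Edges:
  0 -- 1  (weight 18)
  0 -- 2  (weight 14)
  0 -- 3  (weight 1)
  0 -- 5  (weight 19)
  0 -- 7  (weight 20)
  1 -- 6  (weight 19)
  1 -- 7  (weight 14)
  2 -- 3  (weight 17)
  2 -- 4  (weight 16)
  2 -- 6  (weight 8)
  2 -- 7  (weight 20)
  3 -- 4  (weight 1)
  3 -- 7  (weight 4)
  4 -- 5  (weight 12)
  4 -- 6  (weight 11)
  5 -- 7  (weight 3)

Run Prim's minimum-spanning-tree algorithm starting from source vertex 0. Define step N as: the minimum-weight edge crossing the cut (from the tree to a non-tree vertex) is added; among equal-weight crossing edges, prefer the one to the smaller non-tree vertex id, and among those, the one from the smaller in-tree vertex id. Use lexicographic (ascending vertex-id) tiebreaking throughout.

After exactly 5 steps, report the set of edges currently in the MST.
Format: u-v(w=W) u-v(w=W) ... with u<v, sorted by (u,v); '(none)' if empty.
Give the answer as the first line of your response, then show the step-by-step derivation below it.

0-3(w=1) 3-4(w=1) 3-7(w=4) 4-6(w=11) 5-7(w=3)

step 1: add edge 0-3 (w=1); MST = {0-3(w=1)}
step 2: add edge 3-4 (w=1); MST = {0-3(w=1) 3-4(w=1)}
step 3: add edge 3-7 (w=4); MST = {0-3(w=1) 3-4(w=1) 3-7(w=4)}
step 4: add edge 5-7 (w=3); MST = {0-3(w=1) 3-4(w=1) 3-7(w=4) 5-7(w=3)}
step 5: add edge 4-6 (w=11); MST = {0-3(w=1) 3-4(w=1) 3-7(w=4) 4-6(w=11) 5-7(w=3)}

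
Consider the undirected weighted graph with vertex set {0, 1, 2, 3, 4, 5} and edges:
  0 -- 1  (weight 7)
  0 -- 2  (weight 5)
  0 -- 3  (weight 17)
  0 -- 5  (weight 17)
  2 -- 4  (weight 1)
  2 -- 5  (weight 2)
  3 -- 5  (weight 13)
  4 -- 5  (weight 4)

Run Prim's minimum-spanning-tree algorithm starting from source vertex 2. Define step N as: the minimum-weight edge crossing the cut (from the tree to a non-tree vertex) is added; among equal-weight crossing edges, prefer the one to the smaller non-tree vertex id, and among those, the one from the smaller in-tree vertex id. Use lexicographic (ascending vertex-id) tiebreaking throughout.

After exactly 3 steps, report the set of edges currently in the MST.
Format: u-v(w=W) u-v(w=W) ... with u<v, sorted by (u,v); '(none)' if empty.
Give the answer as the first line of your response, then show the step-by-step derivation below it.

0-2(w=5) 2-4(w=1) 2-5(w=2)

step 1: add edge 2-4 (w=1); MST = {2-4(w=1)}
step 2: add edge 2-5 (w=2); MST = {2-4(w=1) 2-5(w=2)}
step 3: add edge 0-2 (w=5); MST = {0-2(w=5) 2-4(w=1) 2-5(w=2)}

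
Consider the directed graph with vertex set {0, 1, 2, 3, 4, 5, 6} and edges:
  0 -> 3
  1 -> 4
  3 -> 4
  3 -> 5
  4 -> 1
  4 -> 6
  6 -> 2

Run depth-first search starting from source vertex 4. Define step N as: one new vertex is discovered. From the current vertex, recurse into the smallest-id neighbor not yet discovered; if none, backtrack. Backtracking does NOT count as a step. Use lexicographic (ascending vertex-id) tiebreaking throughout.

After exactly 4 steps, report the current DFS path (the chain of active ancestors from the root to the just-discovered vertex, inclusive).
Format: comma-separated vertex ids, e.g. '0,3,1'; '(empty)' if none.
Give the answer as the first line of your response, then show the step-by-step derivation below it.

4,6,2

step 1: discover 4; path=4; order=4
step 2: discover 1; path=4>1; order=4,1
step 3: discover 6; path=4>6; order=4,1,6
step 4: discover 2; path=4>6>2; order=4,1,6,2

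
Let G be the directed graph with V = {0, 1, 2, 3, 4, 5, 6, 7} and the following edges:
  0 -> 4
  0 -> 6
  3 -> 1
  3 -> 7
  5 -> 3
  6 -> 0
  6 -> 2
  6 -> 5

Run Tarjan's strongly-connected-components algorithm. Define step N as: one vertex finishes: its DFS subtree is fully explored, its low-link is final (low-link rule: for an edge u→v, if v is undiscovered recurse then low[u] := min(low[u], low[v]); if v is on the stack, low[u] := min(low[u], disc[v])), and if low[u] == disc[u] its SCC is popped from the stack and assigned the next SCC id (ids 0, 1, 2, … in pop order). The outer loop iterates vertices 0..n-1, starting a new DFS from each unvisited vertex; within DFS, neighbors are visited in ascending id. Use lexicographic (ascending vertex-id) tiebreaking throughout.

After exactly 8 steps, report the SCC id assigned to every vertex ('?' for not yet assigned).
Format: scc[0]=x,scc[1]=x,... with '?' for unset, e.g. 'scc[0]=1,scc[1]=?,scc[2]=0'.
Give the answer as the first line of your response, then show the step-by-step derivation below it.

scc[0]=6,scc[1]=2,scc[2]=1,scc[3]=4,scc[4]=0,scc[5]=5,scc[6]=6,scc[7]=3

step 1: low=(low[0]=0,low[1]=?,low[2]=?,low[3]=?,low[4]=1,low[5]=?,low[6]=?,low[7]=?); scc=(scc[0]=?,scc[1]=?,scc[2]=?,scc[3]=?,scc[4]=0,scc[5]=?,scc[6]=?,scc[7]=?)
step 2: low=(low[0]=0,low[1]=?,low[2]=3,low[3]=?,low[4]=1,low[5]=?,low[6]=0,low[7]=?); scc=(scc[0]=?,scc[1]=?,scc[2]=1,scc[3]=?,scc[4]=0,scc[5]=?,scc[6]=?,scc[7]=?)
step 3: low=(low[0]=0,low[1]=6,low[2]=3,low[3]=5,low[4]=1,low[5]=4,low[6]=0,low[7]=?); scc=(scc[0]=?,scc[1]=2,scc[2]=1,scc[3]=?,scc[4]=0,scc[5]=?,scc[6]=?,scc[7]=?)
step 4: low=(low[0]=0,low[1]=6,low[2]=3,low[3]=5,low[4]=1,low[5]=4,low[6]=0,low[7]=7); scc=(scc[0]=?,scc[1]=2,scc[2]=1,scc[3]=?,scc[4]=0,scc[5]=?,scc[6]=?,scc[7]=3)
step 5: low=(low[0]=0,low[1]=6,low[2]=3,low[3]=5,low[4]=1,low[5]=4,low[6]=0,low[7]=7); scc=(scc[0]=?,scc[1]=2,scc[2]=1,scc[3]=4,scc[4]=0,scc[5]=?,scc[6]=?,scc[7]=3)
step 6: low=(low[0]=0,low[1]=6,low[2]=3,low[3]=5,low[4]=1,low[5]=4,low[6]=0,low[7]=7); scc=(scc[0]=?,scc[1]=2,scc[2]=1,scc[3]=4,scc[4]=0,scc[5]=5,scc[6]=?,scc[7]=3)
step 7: low=(low[0]=0,low[1]=6,low[2]=3,low[3]=5,low[4]=1,low[5]=4,low[6]=0,low[7]=7); scc=(scc[0]=?,scc[1]=2,scc[2]=1,scc[3]=4,scc[4]=0,scc[5]=5,scc[6]=?,scc[7]=3)
step 8: low=(low[0]=0,low[1]=6,low[2]=3,low[3]=5,low[4]=1,low[5]=4,low[6]=0,low[7]=7); scc=(scc[0]=6,scc[1]=2,scc[2]=1,scc[3]=4,scc[4]=0,scc[5]=5,scc[6]=6,scc[7]=3)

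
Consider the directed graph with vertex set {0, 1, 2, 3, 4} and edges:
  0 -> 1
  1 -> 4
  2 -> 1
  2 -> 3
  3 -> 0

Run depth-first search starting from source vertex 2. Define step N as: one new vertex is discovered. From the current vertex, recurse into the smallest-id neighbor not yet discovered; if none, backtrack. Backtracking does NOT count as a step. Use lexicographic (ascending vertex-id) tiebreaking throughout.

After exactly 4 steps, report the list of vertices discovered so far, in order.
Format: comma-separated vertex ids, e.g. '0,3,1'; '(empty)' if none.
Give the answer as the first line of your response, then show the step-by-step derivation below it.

2,1,4,3

step 1: discover 2; path=2; order=2
step 2: discover 1; path=2>1; order=2,1
step 3: discover 4; path=2>1>4; order=2,1,4
step 4: discover 3; path=2>3; order=2,1,4,3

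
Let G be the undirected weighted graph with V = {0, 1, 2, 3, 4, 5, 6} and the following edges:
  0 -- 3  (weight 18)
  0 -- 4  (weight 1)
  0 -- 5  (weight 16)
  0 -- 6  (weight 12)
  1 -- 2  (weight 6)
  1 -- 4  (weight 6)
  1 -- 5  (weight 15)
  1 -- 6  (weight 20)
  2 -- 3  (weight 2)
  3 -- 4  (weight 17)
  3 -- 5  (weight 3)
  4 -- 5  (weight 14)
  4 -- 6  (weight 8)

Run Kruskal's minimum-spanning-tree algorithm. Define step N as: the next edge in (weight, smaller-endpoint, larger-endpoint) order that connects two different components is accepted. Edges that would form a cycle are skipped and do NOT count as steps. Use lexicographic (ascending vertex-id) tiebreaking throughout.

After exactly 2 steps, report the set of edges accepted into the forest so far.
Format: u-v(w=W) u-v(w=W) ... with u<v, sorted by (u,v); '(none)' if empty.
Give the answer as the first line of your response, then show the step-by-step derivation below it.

0-4(w=1) 2-3(w=2)

step 1: add edge 0-4 (w=1); MST = {0-4(w=1)}
step 2: add edge 2-3 (w=2); MST = {0-4(w=1) 2-3(w=2)}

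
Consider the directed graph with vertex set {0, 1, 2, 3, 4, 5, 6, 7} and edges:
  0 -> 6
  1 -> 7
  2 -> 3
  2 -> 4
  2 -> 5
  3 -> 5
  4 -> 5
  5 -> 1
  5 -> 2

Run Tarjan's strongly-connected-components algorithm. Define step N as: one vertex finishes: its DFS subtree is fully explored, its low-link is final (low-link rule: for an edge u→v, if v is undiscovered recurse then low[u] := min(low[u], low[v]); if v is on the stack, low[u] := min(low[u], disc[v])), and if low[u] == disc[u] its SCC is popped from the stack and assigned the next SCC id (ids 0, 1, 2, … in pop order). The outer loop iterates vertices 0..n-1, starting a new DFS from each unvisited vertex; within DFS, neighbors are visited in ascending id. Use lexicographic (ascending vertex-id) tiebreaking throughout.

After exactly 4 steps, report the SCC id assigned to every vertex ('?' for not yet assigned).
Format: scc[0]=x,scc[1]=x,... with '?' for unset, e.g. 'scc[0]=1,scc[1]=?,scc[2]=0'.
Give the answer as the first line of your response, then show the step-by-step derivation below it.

scc[0]=1,scc[1]=3,scc[2]=?,scc[3]=?,scc[4]=?,scc[5]=?,scc[6]=0,scc[7]=2

step 1: low=(low[0]=0,low[1]=?,low[2]=?,low[3]=?,low[4]=?,low[5]=?,low[6]=1,low[7]=?); scc=(scc[0]=?,scc[1]=?,scc[2]=?,scc[3]=?,scc[4]=?,scc[5]=?,scc[6]=0,scc[7]=?)
step 2: low=(low[0]=0,low[1]=?,low[2]=?,low[3]=?,low[4]=?,low[5]=?,low[6]=1,low[7]=?); scc=(scc[0]=1,scc[1]=?,scc[2]=?,scc[3]=?,scc[4]=?,scc[5]=?,scc[6]=0,scc[7]=?)
step 3: low=(low[0]=0,low[1]=2,low[2]=?,low[3]=?,low[4]=?,low[5]=?,low[6]=1,low[7]=3); scc=(scc[0]=1,scc[1]=?,scc[2]=?,scc[3]=?,scc[4]=?,scc[5]=?,scc[6]=0,scc[7]=2)
step 4: low=(low[0]=0,low[1]=2,low[2]=?,low[3]=?,low[4]=?,low[5]=?,low[6]=1,low[7]=3); scc=(scc[0]=1,scc[1]=3,scc[2]=?,scc[3]=?,scc[4]=?,scc[5]=?,scc[6]=0,scc[7]=2)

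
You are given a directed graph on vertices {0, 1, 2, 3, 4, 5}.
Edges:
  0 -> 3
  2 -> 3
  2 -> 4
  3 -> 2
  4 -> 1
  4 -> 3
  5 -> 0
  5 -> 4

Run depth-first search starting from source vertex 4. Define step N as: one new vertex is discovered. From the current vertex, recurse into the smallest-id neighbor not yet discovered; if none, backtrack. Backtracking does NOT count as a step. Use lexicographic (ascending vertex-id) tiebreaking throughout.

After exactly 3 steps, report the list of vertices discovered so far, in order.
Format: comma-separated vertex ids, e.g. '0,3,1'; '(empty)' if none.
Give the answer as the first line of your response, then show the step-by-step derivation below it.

4,1,3

step 1: discover 4; path=4; order=4
step 2: discover 1; path=4>1; order=4,1
step 3: discover 3; path=4>3; order=4,1,3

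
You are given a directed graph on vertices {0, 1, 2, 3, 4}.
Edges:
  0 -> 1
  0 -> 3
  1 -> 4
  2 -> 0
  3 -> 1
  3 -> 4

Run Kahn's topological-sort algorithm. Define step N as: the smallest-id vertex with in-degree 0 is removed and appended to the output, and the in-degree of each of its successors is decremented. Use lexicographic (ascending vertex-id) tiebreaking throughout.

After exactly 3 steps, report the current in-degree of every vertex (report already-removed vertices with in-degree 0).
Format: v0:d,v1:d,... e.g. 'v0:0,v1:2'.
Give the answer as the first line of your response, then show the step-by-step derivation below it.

v0:0,v1:0,v2:0,v3:0,v4:1

step 1: output 2; order=[2]; indeg=(0,2,0,1,2)
step 2: output 0; order=[2,0]; indeg=(0,1,0,0,2)
step 3: output 3; order=[2,0,3]; indeg=(0,0,0,0,1)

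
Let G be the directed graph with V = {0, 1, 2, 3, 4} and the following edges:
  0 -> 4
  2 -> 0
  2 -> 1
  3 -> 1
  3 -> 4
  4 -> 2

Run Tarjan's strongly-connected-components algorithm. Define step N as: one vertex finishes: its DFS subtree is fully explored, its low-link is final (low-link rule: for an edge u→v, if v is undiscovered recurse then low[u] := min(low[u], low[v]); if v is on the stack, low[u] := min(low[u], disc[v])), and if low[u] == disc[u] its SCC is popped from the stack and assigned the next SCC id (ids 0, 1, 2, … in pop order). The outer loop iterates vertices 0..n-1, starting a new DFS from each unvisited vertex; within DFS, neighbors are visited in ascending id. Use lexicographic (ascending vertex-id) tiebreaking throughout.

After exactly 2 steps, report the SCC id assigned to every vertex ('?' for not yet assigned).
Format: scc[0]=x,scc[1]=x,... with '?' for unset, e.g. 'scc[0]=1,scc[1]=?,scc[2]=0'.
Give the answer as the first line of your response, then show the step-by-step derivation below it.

scc[0]=?,scc[1]=0,scc[2]=?,scc[3]=?,scc[4]=?

step 1: low=(low[0]=0,low[1]=3,low[2]=0,low[3]=?,low[4]=1); scc=(scc[0]=?,scc[1]=0,scc[2]=?,scc[3]=?,scc[4]=?)
step 2: low=(low[0]=0,low[1]=3,low[2]=0,low[3]=?,low[4]=1); scc=(scc[0]=?,scc[1]=0,scc[2]=?,scc[3]=?,scc[4]=?)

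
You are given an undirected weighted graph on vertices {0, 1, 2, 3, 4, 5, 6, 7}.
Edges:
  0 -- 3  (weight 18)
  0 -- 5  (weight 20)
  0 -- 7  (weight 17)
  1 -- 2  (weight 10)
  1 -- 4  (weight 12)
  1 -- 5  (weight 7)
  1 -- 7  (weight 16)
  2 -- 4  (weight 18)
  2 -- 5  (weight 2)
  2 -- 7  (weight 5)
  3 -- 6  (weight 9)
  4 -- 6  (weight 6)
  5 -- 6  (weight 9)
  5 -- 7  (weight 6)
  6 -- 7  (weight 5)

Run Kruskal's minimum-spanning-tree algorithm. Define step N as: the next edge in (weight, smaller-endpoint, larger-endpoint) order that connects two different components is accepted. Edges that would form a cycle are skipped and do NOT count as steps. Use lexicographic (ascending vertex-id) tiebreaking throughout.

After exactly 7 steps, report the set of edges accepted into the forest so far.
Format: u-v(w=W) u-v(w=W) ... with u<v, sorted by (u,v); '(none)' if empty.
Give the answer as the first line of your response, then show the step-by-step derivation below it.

0-7(w=17) 1-5(w=7) 2-5(w=2) 2-7(w=5) 3-6(w=9) 4-6(w=6) 6-7(w=5)

step 1: add edge 2-5 (w=2); MST = {2-5(w=2)}
step 2: add edge 2-7 (w=5); MST = {2-5(w=2) 2-7(w=5)}
step 3: add edge 6-7 (w=5); MST = {2-5(w=2) 2-7(w=5) 6-7(w=5)}
step 4: add edge 4-6 (w=6); MST = {2-5(w=2) 2-7(w=5) 4-6(w=6) 6-7(w=5)}
step 5: add edge 1-5 (w=7); MST = {1-5(w=7) 2-5(w=2) 2-7(w=5) 4-6(w=6) 6-7(w=5)}
step 6: add edge 3-6 (w=9); MST = {1-5(w=7) 2-5(w=2) 2-7(w=5) 3-6(w=9) 4-6(w=6) 6-7(w=5)}
step 7: add edge 0-7 (w=17); MST = {0-7(w=17) 1-5(w=7) 2-5(w=2) 2-7(w=5) 3-6(w=9) 4-6(w=6) 6-7(w=5)}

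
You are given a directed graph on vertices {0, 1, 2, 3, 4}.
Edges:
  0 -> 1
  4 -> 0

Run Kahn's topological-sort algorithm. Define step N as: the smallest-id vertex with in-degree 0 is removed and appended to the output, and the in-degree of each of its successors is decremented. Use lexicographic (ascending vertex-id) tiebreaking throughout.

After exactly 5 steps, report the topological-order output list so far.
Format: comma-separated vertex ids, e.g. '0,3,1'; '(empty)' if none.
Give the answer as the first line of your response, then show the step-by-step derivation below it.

2,3,4,0,1

step 1: output 2; order=[2]; indeg=(1,1,0,0,0)
step 2: output 3; order=[2,3]; indeg=(1,1,0,0,0)
step 3: output 4; order=[2,3,4]; indeg=(0,1,0,0,0)
step 4: output 0; order=[2,3,4,0]; indeg=(0,0,0,0,0)
step 5: output 1; order=[2,3,4,0,1]; indeg=(0,0,0,0,0)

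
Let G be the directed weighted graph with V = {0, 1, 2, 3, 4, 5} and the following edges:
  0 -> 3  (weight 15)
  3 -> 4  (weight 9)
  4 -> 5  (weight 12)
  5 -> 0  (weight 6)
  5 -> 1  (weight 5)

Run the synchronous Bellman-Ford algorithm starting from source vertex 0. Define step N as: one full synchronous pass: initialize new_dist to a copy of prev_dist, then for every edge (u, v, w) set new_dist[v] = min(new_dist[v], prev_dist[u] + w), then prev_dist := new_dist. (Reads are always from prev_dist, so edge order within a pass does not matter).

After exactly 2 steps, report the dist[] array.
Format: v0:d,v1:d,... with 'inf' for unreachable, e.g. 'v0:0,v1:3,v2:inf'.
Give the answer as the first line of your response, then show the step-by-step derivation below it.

v0:0,v1:inf,v2:inf,v3:15,v4:24,v5:inf

step 1: dist = v0:0,v1:inf,v2:inf,v3:15,v4:inf,v5:inf
step 2: dist = v0:0,v1:inf,v2:inf,v3:15,v4:24,v5:inf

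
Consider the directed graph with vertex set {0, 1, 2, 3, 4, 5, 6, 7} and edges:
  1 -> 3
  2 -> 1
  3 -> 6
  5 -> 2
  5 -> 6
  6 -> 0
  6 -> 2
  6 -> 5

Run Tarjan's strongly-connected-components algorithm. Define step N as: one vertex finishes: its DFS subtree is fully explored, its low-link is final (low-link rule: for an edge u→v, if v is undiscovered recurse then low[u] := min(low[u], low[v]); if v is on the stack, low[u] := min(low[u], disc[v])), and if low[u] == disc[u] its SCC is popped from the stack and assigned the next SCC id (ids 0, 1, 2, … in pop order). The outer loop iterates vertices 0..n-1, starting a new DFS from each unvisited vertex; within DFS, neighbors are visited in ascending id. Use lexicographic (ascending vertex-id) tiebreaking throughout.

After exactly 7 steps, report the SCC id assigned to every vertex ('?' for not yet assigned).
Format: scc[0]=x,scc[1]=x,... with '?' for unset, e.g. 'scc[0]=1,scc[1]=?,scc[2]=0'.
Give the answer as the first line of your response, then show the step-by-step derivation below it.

scc[0]=0,scc[1]=1,scc[2]=1,scc[3]=1,scc[4]=2,scc[5]=1,scc[6]=1,scc[7]=?

step 1: low=(low[0]=0,low[1]=?,low[2]=?,low[3]=?,low[4]=?,low[5]=?,low[6]=?,low[7]=?); scc=(scc[0]=0,scc[1]=?,scc[2]=?,scc[3]=?,scc[4]=?,scc[5]=?,scc[6]=?,scc[7]=?)
step 2: low=(low[0]=0,low[1]=1,low[2]=1,low[3]=2,low[4]=?,low[5]=?,low[6]=3,low[7]=?); scc=(scc[0]=0,scc[1]=?,scc[2]=?,scc[3]=?,scc[4]=?,scc[5]=?,scc[6]=?,scc[7]=?)
step 3: low=(low[0]=0,low[1]=1,low[2]=1,low[3]=2,low[4]=?,low[5]=3,low[6]=1,low[7]=?); scc=(scc[0]=0,scc[1]=?,scc[2]=?,scc[3]=?,scc[4]=?,scc[5]=?,scc[6]=?,scc[7]=?)
step 4: low=(low[0]=0,low[1]=1,low[2]=1,low[3]=2,low[4]=?,low[5]=3,low[6]=1,low[7]=?); scc=(scc[0]=0,scc[1]=?,scc[2]=?,scc[3]=?,scc[4]=?,scc[5]=?,scc[6]=?,scc[7]=?)
step 5: low=(low[0]=0,low[1]=1,low[2]=1,low[3]=1,low[4]=?,low[5]=3,low[6]=1,low[7]=?); scc=(scc[0]=0,scc[1]=?,scc[2]=?,scc[3]=?,scc[4]=?,scc[5]=?,scc[6]=?,scc[7]=?)
step 6: low=(low[0]=0,low[1]=1,low[2]=1,low[3]=1,low[4]=?,low[5]=3,low[6]=1,low[7]=?); scc=(scc[0]=0,scc[1]=1,scc[2]=1,scc[3]=1,scc[4]=?,scc[5]=1,scc[6]=1,scc[7]=?)
step 7: low=(low[0]=0,low[1]=1,low[2]=1,low[3]=1,low[4]=6,low[5]=3,low[6]=1,low[7]=?); scc=(scc[0]=0,scc[1]=1,scc[2]=1,scc[3]=1,scc[4]=2,scc[5]=1,scc[6]=1,scc[7]=?)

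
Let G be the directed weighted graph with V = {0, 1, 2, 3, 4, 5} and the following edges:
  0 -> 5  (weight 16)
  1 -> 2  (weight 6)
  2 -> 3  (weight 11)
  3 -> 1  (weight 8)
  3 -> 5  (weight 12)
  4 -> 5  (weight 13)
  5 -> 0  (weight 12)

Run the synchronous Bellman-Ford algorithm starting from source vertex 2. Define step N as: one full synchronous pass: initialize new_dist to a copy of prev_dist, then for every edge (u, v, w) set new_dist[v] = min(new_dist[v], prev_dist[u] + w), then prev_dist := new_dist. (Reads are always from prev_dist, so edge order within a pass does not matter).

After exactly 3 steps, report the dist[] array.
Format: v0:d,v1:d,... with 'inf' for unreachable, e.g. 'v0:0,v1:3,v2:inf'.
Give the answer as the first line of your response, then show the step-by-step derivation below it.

v0:35,v1:19,v2:0,v3:11,v4:inf,v5:23

step 1: dist = v0:inf,v1:inf,v2:0,v3:11,v4:inf,v5:inf
step 2: dist = v0:inf,v1:19,v2:0,v3:11,v4:inf,v5:23
step 3: dist = v0:35,v1:19,v2:0,v3:11,v4:inf,v5:23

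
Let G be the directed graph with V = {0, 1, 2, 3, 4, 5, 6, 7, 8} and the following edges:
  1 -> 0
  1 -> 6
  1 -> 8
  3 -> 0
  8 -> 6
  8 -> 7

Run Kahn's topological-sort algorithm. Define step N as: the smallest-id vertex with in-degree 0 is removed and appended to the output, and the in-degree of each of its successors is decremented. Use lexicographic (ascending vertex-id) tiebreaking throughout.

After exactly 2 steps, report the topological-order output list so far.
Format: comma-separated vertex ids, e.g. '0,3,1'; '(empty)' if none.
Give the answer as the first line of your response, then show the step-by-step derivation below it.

1,2

step 1: output 1; order=[1]; indeg=(1,0,0,0,0,0,1,1,0)
step 2: output 2; order=[1,2]; indeg=(1,0,0,0,0,0,1,1,0)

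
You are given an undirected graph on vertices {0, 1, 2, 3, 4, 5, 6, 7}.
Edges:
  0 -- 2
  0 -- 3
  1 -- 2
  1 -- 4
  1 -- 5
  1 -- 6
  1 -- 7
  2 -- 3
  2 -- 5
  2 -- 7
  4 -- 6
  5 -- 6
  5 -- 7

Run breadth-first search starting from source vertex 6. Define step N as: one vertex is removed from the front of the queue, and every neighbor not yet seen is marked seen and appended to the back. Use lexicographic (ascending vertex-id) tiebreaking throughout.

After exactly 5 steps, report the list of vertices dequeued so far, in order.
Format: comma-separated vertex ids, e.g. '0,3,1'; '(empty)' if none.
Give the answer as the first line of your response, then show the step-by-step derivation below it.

6,1,4,5,2

step 1: dequeue 6; queue=[1,4,5]; order=6
step 2: dequeue 1; queue=[4,5,2,7]; order=6,1
step 3: dequeue 4; queue=[5,2,7]; order=6,1,4
step 4: dequeue 5; queue=[2,7]; order=6,1,4,5
step 5: dequeue 2; queue=[7,0,3]; order=6,1,4,5,2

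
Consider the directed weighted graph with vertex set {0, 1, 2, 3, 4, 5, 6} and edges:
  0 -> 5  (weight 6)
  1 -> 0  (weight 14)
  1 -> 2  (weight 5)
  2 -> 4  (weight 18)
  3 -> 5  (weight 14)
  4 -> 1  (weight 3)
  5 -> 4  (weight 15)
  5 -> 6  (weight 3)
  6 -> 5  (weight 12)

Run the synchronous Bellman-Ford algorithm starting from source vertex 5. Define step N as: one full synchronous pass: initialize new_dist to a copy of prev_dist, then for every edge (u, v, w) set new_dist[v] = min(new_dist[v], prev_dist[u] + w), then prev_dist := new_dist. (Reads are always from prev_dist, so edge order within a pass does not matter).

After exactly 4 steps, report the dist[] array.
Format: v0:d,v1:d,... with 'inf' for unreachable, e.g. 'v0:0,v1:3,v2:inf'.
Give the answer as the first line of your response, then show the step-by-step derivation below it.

v0:32,v1:18,v2:23,v3:inf,v4:15,v5:0,v6:3

step 1: dist = v0:inf,v1:inf,v2:inf,v3:inf,v4:15,v5:0,v6:3
step 2: dist = v0:inf,v1:18,v2:inf,v3:inf,v4:15,v5:0,v6:3
step 3: dist = v0:32,v1:18,v2:23,v3:inf,v4:15,v5:0,v6:3
step 4: dist = v0:32,v1:18,v2:23,v3:inf,v4:15,v5:0,v6:3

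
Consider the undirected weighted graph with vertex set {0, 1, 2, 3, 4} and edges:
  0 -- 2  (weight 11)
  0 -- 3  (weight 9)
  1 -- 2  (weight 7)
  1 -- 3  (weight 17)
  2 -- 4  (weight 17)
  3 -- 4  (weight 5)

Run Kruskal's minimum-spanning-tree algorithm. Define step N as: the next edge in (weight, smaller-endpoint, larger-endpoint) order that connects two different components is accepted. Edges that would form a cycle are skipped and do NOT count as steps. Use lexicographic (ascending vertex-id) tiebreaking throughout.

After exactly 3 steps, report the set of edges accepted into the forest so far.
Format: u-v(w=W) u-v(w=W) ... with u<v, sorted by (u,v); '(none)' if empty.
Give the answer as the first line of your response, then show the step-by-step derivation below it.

0-3(w=9) 1-2(w=7) 3-4(w=5)

step 1: add edge 3-4 (w=5); MST = {3-4(w=5)}
step 2: add edge 1-2 (w=7); MST = {1-2(w=7) 3-4(w=5)}
step 3: add edge 0-3 (w=9); MST = {0-3(w=9) 1-2(w=7) 3-4(w=5)}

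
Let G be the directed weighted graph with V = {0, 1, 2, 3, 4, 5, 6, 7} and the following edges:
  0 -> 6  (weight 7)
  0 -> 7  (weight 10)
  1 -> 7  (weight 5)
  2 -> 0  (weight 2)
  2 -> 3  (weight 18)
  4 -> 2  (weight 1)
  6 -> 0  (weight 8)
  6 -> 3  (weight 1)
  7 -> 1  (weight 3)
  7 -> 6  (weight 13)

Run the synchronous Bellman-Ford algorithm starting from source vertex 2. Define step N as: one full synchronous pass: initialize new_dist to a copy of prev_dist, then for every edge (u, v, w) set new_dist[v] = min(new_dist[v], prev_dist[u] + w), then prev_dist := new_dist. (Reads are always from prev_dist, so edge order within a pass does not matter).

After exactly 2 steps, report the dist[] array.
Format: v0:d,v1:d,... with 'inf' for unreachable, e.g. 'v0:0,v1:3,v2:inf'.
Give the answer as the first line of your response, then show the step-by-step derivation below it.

v0:2,v1:inf,v2:0,v3:18,v4:inf,v5:inf,v6:9,v7:12

step 1: dist = v0:2,v1:inf,v2:0,v3:18,v4:inf,v5:inf,v6:inf,v7:inf
step 2: dist = v0:2,v1:inf,v2:0,v3:18,v4:inf,v5:inf,v6:9,v7:12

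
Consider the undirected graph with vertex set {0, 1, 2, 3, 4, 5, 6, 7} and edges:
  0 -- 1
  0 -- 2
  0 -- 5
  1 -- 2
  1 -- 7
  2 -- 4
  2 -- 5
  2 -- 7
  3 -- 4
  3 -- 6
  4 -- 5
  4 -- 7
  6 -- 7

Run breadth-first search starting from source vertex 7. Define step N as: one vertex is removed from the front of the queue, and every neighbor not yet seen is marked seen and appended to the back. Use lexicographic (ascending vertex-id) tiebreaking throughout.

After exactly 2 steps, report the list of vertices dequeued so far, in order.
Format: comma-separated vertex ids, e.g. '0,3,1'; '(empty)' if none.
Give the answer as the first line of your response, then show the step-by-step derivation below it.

7,1

step 1: dequeue 7; queue=[1,2,4,6]; order=7
step 2: dequeue 1; queue=[2,4,6,0]; order=7,1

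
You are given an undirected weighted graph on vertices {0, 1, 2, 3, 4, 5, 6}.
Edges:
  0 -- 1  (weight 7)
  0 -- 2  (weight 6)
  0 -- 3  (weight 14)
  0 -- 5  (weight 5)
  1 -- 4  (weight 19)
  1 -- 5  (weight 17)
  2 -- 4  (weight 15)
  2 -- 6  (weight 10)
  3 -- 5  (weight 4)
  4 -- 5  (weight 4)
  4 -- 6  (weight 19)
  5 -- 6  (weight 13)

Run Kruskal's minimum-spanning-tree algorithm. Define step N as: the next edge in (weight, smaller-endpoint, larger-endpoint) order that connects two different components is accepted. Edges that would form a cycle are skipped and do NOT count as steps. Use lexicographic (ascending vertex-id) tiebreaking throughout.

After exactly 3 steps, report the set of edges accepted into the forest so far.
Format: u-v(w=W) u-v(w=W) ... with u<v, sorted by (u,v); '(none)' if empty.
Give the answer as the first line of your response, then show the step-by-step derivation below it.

0-5(w=5) 3-5(w=4) 4-5(w=4)

step 1: add edge 3-5 (w=4); MST = {3-5(w=4)}
step 2: add edge 4-5 (w=4); MST = {3-5(w=4) 4-5(w=4)}
step 3: add edge 0-5 (w=5); MST = {0-5(w=5) 3-5(w=4) 4-5(w=4)}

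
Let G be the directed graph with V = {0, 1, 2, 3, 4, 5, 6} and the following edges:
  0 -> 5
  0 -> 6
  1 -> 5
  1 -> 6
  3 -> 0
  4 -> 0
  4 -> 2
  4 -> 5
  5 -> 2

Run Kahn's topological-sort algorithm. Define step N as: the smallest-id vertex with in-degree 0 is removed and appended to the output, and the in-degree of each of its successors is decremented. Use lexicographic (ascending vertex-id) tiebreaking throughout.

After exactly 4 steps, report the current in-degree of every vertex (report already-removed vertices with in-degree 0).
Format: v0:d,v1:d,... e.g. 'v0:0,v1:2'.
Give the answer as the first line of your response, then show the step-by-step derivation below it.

v0:0,v1:0,v2:1,v3:0,v4:0,v5:0,v6:0

step 1: output 1; order=[1]; indeg=(2,0,2,0,0,2,1)
step 2: output 3; order=[1,3]; indeg=(1,0,2,0,0,2,1)
step 3: output 4; order=[1,3,4]; indeg=(0,0,1,0,0,1,1)
step 4: output 0; order=[1,3,4,0]; indeg=(0,0,1,0,0,0,0)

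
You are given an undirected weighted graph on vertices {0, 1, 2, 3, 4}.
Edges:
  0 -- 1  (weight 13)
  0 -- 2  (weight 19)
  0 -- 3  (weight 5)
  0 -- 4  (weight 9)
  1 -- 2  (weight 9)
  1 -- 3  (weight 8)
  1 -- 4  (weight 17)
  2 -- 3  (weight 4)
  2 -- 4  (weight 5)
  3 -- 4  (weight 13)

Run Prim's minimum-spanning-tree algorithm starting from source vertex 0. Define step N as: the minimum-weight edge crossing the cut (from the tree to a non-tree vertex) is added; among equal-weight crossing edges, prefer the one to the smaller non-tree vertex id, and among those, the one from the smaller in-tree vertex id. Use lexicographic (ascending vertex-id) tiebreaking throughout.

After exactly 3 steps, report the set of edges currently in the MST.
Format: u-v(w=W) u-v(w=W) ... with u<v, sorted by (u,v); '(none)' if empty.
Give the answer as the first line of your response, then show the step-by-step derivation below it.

0-3(w=5) 2-3(w=4) 2-4(w=5)

step 1: add edge 0-3 (w=5); MST = {0-3(w=5)}
step 2: add edge 2-3 (w=4); MST = {0-3(w=5) 2-3(w=4)}
step 3: add edge 2-4 (w=5); MST = {0-3(w=5) 2-3(w=4) 2-4(w=5)}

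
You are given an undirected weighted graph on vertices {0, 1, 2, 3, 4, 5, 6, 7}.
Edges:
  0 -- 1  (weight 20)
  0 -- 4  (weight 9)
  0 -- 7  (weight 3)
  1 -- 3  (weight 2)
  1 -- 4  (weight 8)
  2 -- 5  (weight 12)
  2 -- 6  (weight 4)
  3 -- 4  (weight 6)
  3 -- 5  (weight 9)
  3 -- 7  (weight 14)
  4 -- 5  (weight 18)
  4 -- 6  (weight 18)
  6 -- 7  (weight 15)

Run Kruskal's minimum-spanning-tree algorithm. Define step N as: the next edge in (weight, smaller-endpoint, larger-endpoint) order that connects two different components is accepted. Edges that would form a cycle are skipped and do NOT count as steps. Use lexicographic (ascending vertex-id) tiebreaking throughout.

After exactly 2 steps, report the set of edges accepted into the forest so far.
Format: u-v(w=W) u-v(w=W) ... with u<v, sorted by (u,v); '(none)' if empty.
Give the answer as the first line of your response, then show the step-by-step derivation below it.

0-7(w=3) 1-3(w=2)

step 1: add edge 1-3 (w=2); MST = {1-3(w=2)}
step 2: add edge 0-7 (w=3); MST = {0-7(w=3) 1-3(w=2)}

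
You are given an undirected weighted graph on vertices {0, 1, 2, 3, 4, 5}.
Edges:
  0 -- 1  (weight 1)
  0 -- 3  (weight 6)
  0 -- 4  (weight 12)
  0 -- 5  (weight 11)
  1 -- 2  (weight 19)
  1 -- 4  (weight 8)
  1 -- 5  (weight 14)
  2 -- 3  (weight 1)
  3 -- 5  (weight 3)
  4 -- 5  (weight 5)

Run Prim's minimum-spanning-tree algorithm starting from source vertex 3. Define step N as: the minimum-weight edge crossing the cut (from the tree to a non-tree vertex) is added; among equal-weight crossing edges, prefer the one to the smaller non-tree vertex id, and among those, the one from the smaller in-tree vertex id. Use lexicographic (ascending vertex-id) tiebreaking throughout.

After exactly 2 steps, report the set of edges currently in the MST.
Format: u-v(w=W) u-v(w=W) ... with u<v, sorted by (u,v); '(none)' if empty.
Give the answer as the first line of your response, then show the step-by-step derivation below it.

2-3(w=1) 3-5(w=3)

step 1: add edge 2-3 (w=1); MST = {2-3(w=1)}
step 2: add edge 3-5 (w=3); MST = {2-3(w=1) 3-5(w=3)}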